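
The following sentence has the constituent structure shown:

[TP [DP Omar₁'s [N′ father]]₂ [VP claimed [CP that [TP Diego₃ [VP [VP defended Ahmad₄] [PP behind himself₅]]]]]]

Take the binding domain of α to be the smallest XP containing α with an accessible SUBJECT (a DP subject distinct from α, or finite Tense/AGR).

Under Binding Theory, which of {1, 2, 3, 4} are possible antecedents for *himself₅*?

{3}

*himself* is an anaphor, so Principle A applies: it must be bound in its binding domain.
Binding domain of *himself₅*: the embedded TP, whose subject is Diego₃.
*Omar₁* does not c-command the anaphor → cannot bind it.
*[Omar₁'s father]₂* c-commands the anaphor but is outside its binding domain → cannot satisfy Principle A.
*Diego₃* c-commands the anaphor within its binding domain → licit binder.
*Ahmad₄* does not c-command the anaphor → cannot bind it.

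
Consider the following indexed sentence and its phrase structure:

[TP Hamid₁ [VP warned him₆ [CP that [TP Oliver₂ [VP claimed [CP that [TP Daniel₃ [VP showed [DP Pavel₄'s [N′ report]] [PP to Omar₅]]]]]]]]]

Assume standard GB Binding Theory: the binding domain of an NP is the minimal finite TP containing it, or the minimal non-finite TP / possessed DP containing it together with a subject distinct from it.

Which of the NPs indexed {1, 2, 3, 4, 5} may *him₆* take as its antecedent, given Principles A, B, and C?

none

*him* is a pronoun, so Principle B applies: it must be free in its binding domain.
Binding domain of *him₆*: the matrix TP, whose subject is Hamid₁.
*Hamid₁* c-commands the pronoun within its binding domain → coindexation would violate Principle B.
*Oliver₂*: the pronoun c-commands this R-expression → coindexation would violate Principle C on *Oliver₂*.
*Daniel₃*: the pronoun c-commands this R-expression → coindexation would violate Principle C on *Daniel₃*.
*Pavel₄*: the pronoun c-commands this R-expression → coindexation would violate Principle C on *Pavel₄*.
*Omar₅*: the pronoun c-commands this R-expression → coindexation would violate Principle C on *Omar₅*.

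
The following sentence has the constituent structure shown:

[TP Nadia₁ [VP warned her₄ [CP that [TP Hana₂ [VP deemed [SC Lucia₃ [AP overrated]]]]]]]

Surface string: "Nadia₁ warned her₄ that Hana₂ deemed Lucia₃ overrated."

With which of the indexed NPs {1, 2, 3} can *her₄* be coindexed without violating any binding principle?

none

*her* is a pronoun, so Principle B applies: it must be free in its binding domain.
Binding domain of *her₄*: the matrix TP, whose subject is Nadia₁.
*Nadia₁* c-commands the pronoun within its binding domain → coindexation would violate Principle B.
*Hana₂*: the pronoun c-commands this R-expression → coindexation would violate Principle C on *Hana₂*.
*Lucia₃*: the pronoun c-commands this R-expression → coindexation would violate Principle C on *Lucia₃*.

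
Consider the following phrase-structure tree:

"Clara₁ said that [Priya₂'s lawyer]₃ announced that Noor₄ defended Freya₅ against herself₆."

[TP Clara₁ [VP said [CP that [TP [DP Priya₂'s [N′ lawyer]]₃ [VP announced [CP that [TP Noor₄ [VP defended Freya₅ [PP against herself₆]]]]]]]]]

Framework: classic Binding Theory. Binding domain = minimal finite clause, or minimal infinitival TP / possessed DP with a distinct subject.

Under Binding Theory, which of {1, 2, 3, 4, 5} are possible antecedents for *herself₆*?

{4, 5}

*herself* is an anaphor, so Principle A applies: it must be bound in its binding domain.
Binding domain of *herself₆*: the embedded TP, whose subject is Noor₄.
*Clara₁* c-commands the anaphor but is outside its binding domain → cannot satisfy Principle A.
*Priya₂* does not c-command the anaphor → cannot bind it.
*[Priya₂'s lawyer]₃* c-commands the anaphor but is outside its binding domain → cannot satisfy Principle A.
*Noor₄* c-commands the anaphor within its binding domain → licit binder.
*Freya₅* c-commands the anaphor within its binding domain → licit binder.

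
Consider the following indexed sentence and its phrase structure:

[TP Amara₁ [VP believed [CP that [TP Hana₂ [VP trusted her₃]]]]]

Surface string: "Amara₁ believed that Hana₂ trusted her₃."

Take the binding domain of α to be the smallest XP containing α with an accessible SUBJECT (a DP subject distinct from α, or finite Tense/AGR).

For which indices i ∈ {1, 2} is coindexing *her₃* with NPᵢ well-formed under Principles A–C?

*her* is a pronoun, so Principle B applies: it must be free in its binding domain.
Binding domain of *her₃*: the embedded TP, whose subject is Hana₂.
*Amara₁* c-commands the pronoun but from outside its binding domain, and is not c-commanded by it → coindexation permitted.
*Hana₂* c-commands the pronoun within its binding domain → coindexation would violate Principle B.

{1}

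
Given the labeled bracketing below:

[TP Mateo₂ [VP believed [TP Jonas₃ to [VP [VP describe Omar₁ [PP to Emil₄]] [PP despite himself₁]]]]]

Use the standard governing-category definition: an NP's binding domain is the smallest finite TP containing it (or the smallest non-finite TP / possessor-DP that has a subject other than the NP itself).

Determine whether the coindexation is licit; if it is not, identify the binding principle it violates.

The two coindexed NPs are *Omar₁* and *himself₁*.
*himself₁* is an anaphor. Principle A requires it to be bound within its binding domain — the embedded TP, whose subject is Jonas₃.
Within that domain it is c-commanded by *Jonas₃*, which does not share its index.
*Omar₁* does not c-command the anaphor at all.
The anaphor is unbound in its domain → Principle A violation.

Principle A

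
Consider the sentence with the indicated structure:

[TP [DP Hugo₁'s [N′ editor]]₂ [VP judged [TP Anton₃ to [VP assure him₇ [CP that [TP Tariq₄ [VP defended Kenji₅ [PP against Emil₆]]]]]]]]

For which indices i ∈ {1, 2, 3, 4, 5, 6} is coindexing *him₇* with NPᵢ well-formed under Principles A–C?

*him* is a pronoun, so Principle B applies: it must be free in its binding domain.
Binding domain of *him₇*: the embedded TP, whose subject is Anton₃.
*Hugo₁* and the pronoun do not c-command one another → neither Principle B nor Principle C is at stake; coindexation permitted.
*[Hugo₁'s editor]₂* c-commands the pronoun but from outside its binding domain, and is not c-commanded by it → coindexation permitted.
*Anton₃* c-commands the pronoun within its binding domain → coindexation would violate Principle B.
*Tariq₄*: the pronoun c-commands this R-expression → coindexation would violate Principle C on *Tariq₄*.
*Kenji₅*: the pronoun c-commands this R-expression → coindexation would violate Principle C on *Kenji₅*.
*Emil₆*: the pronoun c-commands this R-expression → coindexation would violate Principle C on *Emil₆*.

{1, 2}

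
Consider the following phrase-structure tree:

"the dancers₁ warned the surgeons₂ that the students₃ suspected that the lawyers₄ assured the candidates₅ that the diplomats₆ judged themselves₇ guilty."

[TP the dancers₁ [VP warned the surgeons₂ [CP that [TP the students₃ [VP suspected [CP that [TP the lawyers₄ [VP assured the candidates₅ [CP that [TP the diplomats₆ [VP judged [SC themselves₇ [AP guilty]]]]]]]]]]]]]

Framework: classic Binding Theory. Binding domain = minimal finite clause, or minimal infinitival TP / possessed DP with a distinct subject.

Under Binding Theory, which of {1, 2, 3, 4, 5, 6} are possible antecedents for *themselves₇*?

{6}

*themselves* is an anaphor, so Principle A applies: it must be bound in its binding domain.
Binding domain of *themselves₇*: the embedded TP, whose subject is the diplomats₆.
*the dancers₁* c-commands the anaphor but is outside its binding domain → cannot satisfy Principle A.
*the surgeons₂* c-commands the anaphor but is outside its binding domain → cannot satisfy Principle A.
*the students₃* c-commands the anaphor but is outside its binding domain → cannot satisfy Principle A.
*the lawyers₄* c-commands the anaphor but is outside its binding domain → cannot satisfy Principle A.
*the candidates₅* c-commands the anaphor but is outside its binding domain → cannot satisfy Principle A.
*the diplomats₆* c-commands the anaphor within its binding domain → licit binder.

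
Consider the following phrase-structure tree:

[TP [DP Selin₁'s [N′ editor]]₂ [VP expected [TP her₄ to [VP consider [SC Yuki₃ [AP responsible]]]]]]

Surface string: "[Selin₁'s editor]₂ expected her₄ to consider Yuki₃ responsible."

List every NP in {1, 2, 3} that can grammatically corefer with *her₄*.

*her* is a pronoun, so Principle B applies: it must be free in its binding domain.
Binding domain of *her₄*: the matrix TP, whose subject is [Selin₁'s editor]₂.
*Selin₁* and the pronoun do not c-command one another → neither Principle B nor Principle C is at stake; coindexation permitted.
*[Selin₁'s editor]₂* c-commands the pronoun within its binding domain → coindexation would violate Principle B.
*Yuki₃*: the pronoun c-commands this R-expression → coindexation would violate Principle C on *Yuki₃*.

{1}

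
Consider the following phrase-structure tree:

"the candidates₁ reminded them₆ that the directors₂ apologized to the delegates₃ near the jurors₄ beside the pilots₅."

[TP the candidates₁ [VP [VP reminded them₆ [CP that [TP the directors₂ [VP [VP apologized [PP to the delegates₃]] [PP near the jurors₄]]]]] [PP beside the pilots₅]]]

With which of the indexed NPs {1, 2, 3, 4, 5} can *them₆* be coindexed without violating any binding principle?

*them* is a pronoun, so Principle B applies: it must be free in its binding domain.
Binding domain of *them₆*: the matrix TP, whose subject is the candidates₁.
*the candidates₁* c-commands the pronoun within its binding domain → coindexation would violate Principle B.
*the directors₂*: the pronoun c-commands this R-expression → coindexation would violate Principle C on *the directors₂*.
*the delegates₃*: the pronoun c-commands this R-expression → coindexation would violate Principle C on *the delegates₃*.
*the jurors₄*: the pronoun c-commands this R-expression → coindexation would violate Principle C on *the jurors₄*.
*the pilots₅* and the pronoun do not c-command one another → neither Principle B nor Principle C is at stake; coindexation permitted.

{5}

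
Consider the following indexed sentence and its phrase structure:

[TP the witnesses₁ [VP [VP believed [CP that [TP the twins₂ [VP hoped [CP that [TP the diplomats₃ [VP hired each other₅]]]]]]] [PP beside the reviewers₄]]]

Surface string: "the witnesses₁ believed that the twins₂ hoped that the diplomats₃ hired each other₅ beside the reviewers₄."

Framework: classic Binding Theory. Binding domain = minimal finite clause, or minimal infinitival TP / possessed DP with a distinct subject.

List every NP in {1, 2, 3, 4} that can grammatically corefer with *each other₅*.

{3}

*each other* is an anaphor, so Principle A applies: it must be bound in its binding domain.
Binding domain of *each other₅*: the embedded TP, whose subject is the diplomats₃.
*the witnesses₁* c-commands the anaphor but is outside its binding domain → cannot satisfy Principle A.
*the twins₂* c-commands the anaphor but is outside its binding domain → cannot satisfy Principle A.
*the diplomats₃* c-commands the anaphor within its binding domain → licit binder.
*the reviewers₄* does not c-command the anaphor → cannot bind it.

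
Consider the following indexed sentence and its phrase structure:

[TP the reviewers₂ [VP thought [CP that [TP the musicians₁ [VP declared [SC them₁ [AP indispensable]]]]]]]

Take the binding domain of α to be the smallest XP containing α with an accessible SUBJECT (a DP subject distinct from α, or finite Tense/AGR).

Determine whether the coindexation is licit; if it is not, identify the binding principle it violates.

Principle B

The two coindexed NPs are *the musicians₁* and *them₁*.
*them₁* is a pronoun. Its binding domain is the embedded TP, whose subject is the musicians₁.
*the musicians₁* c-commands it within that domain and carries the same index.
The pronoun is locally bound → Principle B violation.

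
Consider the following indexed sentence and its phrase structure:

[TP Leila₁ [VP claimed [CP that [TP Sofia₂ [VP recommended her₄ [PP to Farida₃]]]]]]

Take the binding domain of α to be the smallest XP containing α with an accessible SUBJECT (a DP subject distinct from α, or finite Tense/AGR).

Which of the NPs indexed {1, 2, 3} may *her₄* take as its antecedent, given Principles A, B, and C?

{1}

*her* is a pronoun, so Principle B applies: it must be free in its binding domain.
Binding domain of *her₄*: the embedded TP, whose subject is Sofia₂.
*Leila₁* c-commands the pronoun but from outside its binding domain, and is not c-commanded by it → coindexation permitted.
*Sofia₂* c-commands the pronoun within its binding domain → coindexation would violate Principle B.
*Farida₃*: the pronoun c-commands this R-expression → coindexation would violate Principle C on *Farida₃*.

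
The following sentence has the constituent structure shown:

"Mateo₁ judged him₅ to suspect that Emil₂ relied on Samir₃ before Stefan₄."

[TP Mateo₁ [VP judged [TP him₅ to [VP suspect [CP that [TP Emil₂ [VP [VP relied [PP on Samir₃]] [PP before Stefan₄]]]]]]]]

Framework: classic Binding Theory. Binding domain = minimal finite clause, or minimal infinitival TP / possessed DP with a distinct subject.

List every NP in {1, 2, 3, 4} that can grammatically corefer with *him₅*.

*him* is a pronoun, so Principle B applies: it must be free in its binding domain.
Binding domain of *him₅*: the matrix TP, whose subject is Mateo₁.
*Mateo₁* c-commands the pronoun within its binding domain → coindexation would violate Principle B.
*Emil₂*: the pronoun c-commands this R-expression → coindexation would violate Principle C on *Emil₂*.
*Samir₃*: the pronoun c-commands this R-expression → coindexation would violate Principle C on *Samir₃*.
*Stefan₄*: the pronoun c-commands this R-expression → coindexation would violate Principle C on *Stefan₄*.

none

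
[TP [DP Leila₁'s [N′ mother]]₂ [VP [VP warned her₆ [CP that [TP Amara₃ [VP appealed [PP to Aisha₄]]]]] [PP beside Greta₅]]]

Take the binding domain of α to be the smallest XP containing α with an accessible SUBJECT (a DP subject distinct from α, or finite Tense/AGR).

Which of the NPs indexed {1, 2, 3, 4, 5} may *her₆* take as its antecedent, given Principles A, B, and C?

*her* is a pronoun, so Principle B applies: it must be free in its binding domain.
Binding domain of *her₆*: the matrix TP, whose subject is [Leila₁'s mother]₂.
*Leila₁* and the pronoun do not c-command one another → neither Principle B nor Principle C is at stake; coindexation permitted.
*[Leila₁'s mother]₂* c-commands the pronoun within its binding domain → coindexation would violate Principle B.
*Amara₃*: the pronoun c-commands this R-expression → coindexation would violate Principle C on *Amara₃*.
*Aisha₄*: the pronoun c-commands this R-expression → coindexation would violate Principle C on *Aisha₄*.
*Greta₅* and the pronoun do not c-command one another → neither Principle B nor Principle C is at stake; coindexation permitted.

{1, 5}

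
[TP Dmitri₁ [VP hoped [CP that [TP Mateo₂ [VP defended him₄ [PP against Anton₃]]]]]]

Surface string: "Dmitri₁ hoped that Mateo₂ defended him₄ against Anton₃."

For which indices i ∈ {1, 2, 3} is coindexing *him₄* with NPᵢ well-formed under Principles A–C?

*him* is a pronoun, so Principle B applies: it must be free in its binding domain.
Binding domain of *him₄*: the embedded TP, whose subject is Mateo₂.
*Dmitri₁* c-commands the pronoun but from outside its binding domain, and is not c-commanded by it → coindexation permitted.
*Mateo₂* c-commands the pronoun within its binding domain → coindexation would violate Principle B.
*Anton₃*: the pronoun c-commands this R-expression → coindexation would violate Principle C on *Anton₃*.

{1}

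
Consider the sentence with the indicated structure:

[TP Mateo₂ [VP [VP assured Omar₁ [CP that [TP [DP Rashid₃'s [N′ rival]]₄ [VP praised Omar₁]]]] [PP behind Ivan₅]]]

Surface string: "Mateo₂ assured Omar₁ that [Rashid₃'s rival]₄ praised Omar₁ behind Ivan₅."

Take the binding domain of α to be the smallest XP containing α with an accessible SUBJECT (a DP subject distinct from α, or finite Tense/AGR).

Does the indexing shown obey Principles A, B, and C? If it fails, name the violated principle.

Principle C

The two coindexed NPs are *Omar₁* (the lower occurrence) and *Omar₁* (the higher occurrence).
*Omar₁* (the lower occurrence) is an R-expression. Principle C requires it to be free everywhere.
*Omar₁* (the higher occurrence) c-commands it and carries the same index.
The R-expression is bound → Principle C violation.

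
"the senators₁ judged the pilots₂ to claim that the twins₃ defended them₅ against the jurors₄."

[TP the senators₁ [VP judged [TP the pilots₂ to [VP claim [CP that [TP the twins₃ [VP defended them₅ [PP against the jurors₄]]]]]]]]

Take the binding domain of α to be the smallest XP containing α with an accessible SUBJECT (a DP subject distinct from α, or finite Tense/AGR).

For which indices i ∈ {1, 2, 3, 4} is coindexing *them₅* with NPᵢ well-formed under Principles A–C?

{1, 2}

*them* is a pronoun, so Principle B applies: it must be free in its binding domain.
Binding domain of *them₅*: the embedded TP, whose subject is the twins₃.
*the senators₁* c-commands the pronoun but from outside its binding domain, and is not c-commanded by it → coindexation permitted.
*the pilots₂* c-commands the pronoun but from outside its binding domain, and is not c-commanded by it → coindexation permitted.
*the twins₃* c-commands the pronoun within its binding domain → coindexation would violate Principle B.
*the jurors₄*: the pronoun c-commands this R-expression → coindexation would violate Principle C on *the jurors₄*.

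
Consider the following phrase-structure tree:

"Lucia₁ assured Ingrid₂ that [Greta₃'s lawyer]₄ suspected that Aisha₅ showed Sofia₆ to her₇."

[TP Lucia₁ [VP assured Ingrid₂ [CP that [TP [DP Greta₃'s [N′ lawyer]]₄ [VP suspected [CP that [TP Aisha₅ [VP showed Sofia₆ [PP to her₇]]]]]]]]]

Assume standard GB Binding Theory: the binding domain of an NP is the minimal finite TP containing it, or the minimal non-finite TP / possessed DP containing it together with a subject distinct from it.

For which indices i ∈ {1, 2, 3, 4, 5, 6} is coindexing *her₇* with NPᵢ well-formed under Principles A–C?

*her* is a pronoun, so Principle B applies: it must be free in its binding domain.
Binding domain of *her₇*: the embedded TP, whose subject is Aisha₅.
*Lucia₁* c-commands the pronoun but from outside its binding domain, and is not c-commanded by it → coindexation permitted.
*Ingrid₂* c-commands the pronoun but from outside its binding domain, and is not c-commanded by it → coindexation permitted.
*Greta₃* and the pronoun do not c-command one another → neither Principle B nor Principle C is at stake; coindexation permitted.
*[Greta₃'s lawyer]₄* c-commands the pronoun but from outside its binding domain, and is not c-commanded by it → coindexation permitted.
*Aisha₅* c-commands the pronoun within its binding domain → coindexation would violate Principle B.
*Sofia₆* c-commands the pronoun within its binding domain → coindexation would violate Principle B.

{1, 2, 3, 4}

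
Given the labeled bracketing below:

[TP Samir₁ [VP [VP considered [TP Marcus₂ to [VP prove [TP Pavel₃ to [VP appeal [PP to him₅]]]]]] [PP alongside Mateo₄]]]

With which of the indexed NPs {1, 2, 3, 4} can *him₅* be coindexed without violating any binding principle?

*him* is a pronoun, so Principle B applies: it must be free in its binding domain.
Binding domain of *him₅*: the embedded TP, whose subject is Pavel₃.
*Samir₁* c-commands the pronoun but from outside its binding domain, and is not c-commanded by it → coindexation permitted.
*Marcus₂* c-commands the pronoun but from outside its binding domain, and is not c-commanded by it → coindexation permitted.
*Pavel₃* c-commands the pronoun within its binding domain → coindexation would violate Principle B.
*Mateo₄* and the pronoun do not c-command one another → neither Principle B nor Principle C is at stake; coindexation permitted.

{1, 2, 4}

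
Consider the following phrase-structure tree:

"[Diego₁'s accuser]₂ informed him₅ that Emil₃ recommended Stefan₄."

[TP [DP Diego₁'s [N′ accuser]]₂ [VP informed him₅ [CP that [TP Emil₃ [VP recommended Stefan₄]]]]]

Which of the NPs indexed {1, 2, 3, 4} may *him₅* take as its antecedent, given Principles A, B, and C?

*him* is a pronoun, so Principle B applies: it must be free in its binding domain.
Binding domain of *him₅*: the matrix TP, whose subject is [Diego₁'s accuser]₂.
*Diego₁* and the pronoun do not c-command one another → neither Principle B nor Principle C is at stake; coindexation permitted.
*[Diego₁'s accuser]₂* c-commands the pronoun within its binding domain → coindexation would violate Principle B.
*Emil₃*: the pronoun c-commands this R-expression → coindexation would violate Principle C on *Emil₃*.
*Stefan₄*: the pronoun c-commands this R-expression → coindexation would violate Principle C on *Stefan₄*.

{1}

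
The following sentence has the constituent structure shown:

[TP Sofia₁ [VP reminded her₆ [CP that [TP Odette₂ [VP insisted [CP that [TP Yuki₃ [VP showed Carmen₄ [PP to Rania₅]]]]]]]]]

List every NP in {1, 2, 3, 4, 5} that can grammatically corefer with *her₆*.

*her* is a pronoun, so Principle B applies: it must be free in its binding domain.
Binding domain of *her₆*: the matrix TP, whose subject is Sofia₁.
*Sofia₁* c-commands the pronoun within its binding domain → coindexation would violate Principle B.
*Odette₂*: the pronoun c-commands this R-expression → coindexation would violate Principle C on *Odette₂*.
*Yuki₃*: the pronoun c-commands this R-expression → coindexation would violate Principle C on *Yuki₃*.
*Carmen₄*: the pronoun c-commands this R-expression → coindexation would violate Principle C on *Carmen₄*.
*Rania₅*: the pronoun c-commands this R-expression → coindexation would violate Principle C on *Rania₅*.

none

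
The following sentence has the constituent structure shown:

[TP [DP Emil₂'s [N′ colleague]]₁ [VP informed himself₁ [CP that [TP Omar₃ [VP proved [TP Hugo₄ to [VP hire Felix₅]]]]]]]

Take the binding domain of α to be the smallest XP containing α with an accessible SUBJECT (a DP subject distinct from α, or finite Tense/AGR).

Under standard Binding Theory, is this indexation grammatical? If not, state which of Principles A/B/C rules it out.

grammatical

The two coindexed NPs are *[Emil₂'s colleague]₁* and *himself₁*.
*himself₁* is an anaphor; its binding domain is the matrix TP, whose subject is [Emil₂'s colleague]₁. *[Emil₂'s colleague]₁* c-commands it within that domain and shares its index, so Principle A is satisfied.
*[Emil₂'s colleague]₁* is an R-expression; *himself₁* does not c-command it, and no other NP shares its index, so Principle C is satisfied.
All principles are respected.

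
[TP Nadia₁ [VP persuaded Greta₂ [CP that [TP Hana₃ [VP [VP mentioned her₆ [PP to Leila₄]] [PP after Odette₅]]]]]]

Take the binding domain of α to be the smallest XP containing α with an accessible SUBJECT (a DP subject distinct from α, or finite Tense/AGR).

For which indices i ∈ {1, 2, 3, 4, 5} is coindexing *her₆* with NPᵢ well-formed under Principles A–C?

{1, 2, 5}

*her* is a pronoun, so Principle B applies: it must be free in its binding domain.
Binding domain of *her₆*: the embedded TP, whose subject is Hana₃.
*Nadia₁* c-commands the pronoun but from outside its binding domain, and is not c-commanded by it → coindexation permitted.
*Greta₂* c-commands the pronoun but from outside its binding domain, and is not c-commanded by it → coindexation permitted.
*Hana₃* c-commands the pronoun within its binding domain → coindexation would violate Principle B.
*Leila₄*: the pronoun c-commands this R-expression → coindexation would violate Principle C on *Leila₄*.
*Odette₅* and the pronoun do not c-command one another → neither Principle B nor Principle C is at stake; coindexation permitted.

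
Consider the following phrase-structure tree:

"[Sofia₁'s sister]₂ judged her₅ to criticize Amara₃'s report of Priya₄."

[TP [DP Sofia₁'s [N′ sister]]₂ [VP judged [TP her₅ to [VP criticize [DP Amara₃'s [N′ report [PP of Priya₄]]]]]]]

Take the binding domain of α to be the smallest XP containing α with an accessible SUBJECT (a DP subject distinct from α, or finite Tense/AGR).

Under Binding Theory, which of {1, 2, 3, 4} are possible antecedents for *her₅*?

*her* is a pronoun, so Principle B applies: it must be free in its binding domain.
Binding domain of *her₅*: the matrix TP, whose subject is [Sofia₁'s sister]₂.
*Sofia₁* and the pronoun do not c-command one another → neither Principle B nor Principle C is at stake; coindexation permitted.
*[Sofia₁'s sister]₂* c-commands the pronoun within its binding domain → coindexation would violate Principle B.
*Amara₃*: the pronoun c-commands this R-expression → coindexation would violate Principle C on *Amara₃*.
*Priya₄*: the pronoun c-commands this R-expression → coindexation would violate Principle C on *Priya₄*.

{1}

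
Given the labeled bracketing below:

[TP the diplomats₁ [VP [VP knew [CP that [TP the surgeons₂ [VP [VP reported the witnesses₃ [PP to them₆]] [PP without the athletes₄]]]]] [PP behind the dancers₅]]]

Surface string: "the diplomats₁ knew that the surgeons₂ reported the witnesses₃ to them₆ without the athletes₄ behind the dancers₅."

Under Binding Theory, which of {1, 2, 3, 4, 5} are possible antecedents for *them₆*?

{1, 4, 5}

*them* is a pronoun, so Principle B applies: it must be free in its binding domain.
Binding domain of *them₆*: the embedded TP, whose subject is the surgeons₂.
*the diplomats₁* c-commands the pronoun but from outside its binding domain, and is not c-commanded by it → coindexation permitted.
*the surgeons₂* c-commands the pronoun within its binding domain → coindexation would violate Principle B.
*the witnesses₃* c-commands the pronoun within its binding domain → coindexation would violate Principle B.
*the athletes₄* and the pronoun do not c-command one another → neither Principle B nor Principle C is at stake; coindexation permitted.
*the dancers₅* and the pronoun do not c-command one another → neither Principle B nor Principle C is at stake; coindexation permitted.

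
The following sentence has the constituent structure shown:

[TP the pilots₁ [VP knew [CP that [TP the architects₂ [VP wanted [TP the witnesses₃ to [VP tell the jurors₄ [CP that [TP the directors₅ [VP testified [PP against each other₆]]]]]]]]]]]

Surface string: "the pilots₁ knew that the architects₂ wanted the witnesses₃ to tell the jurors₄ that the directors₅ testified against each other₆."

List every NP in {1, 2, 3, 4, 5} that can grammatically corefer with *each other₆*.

{5}

*each other* is an anaphor, so Principle A applies: it must be bound in its binding domain.
Binding domain of *each other₆*: the embedded TP, whose subject is the directors₅.
*the pilots₁* c-commands the anaphor but is outside its binding domain → cannot satisfy Principle A.
*the architects₂* c-commands the anaphor but is outside its binding domain → cannot satisfy Principle A.
*the witnesses₃* c-commands the anaphor but is outside its binding domain → cannot satisfy Principle A.
*the jurors₄* c-commands the anaphor but is outside its binding domain → cannot satisfy Principle A.
*the directors₅* c-commands the anaphor within its binding domain → licit binder.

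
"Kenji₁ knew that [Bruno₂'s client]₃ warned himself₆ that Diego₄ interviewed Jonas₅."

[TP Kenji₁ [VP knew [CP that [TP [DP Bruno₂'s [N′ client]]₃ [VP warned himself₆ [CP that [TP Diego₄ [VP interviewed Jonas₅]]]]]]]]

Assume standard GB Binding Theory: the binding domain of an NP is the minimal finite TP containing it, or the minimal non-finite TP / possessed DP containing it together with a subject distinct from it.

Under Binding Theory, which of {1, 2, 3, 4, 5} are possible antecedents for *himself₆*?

{3}

*himself* is an anaphor, so Principle A applies: it must be bound in its binding domain.
Binding domain of *himself₆*: the embedded TP, whose subject is [Bruno₂'s client]₃.
*Kenji₁* c-commands the anaphor but is outside its binding domain → cannot satisfy Principle A.
*Bruno₂* does not c-command the anaphor → cannot bind it.
*[Bruno₂'s client]₃* c-commands the anaphor within its binding domain → licit binder.
*Diego₄* does not c-command the anaphor → cannot bind it.
*Jonas₅* does not c-command the anaphor → cannot bind it.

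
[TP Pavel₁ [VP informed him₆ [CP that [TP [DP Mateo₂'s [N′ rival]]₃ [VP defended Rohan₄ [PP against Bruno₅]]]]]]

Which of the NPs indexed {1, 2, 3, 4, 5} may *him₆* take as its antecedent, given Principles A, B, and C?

*him* is a pronoun, so Principle B applies: it must be free in its binding domain.
Binding domain of *him₆*: the matrix TP, whose subject is Pavel₁.
*Pavel₁* c-commands the pronoun within its binding domain → coindexation would violate Principle B.
*Mateo₂*: the pronoun c-commands this R-expression → coindexation would violate Principle C on *Mateo₂*.
*[Mateo₂'s rival]₃*: the pronoun c-commands this R-expression → coindexation would violate Principle C on *[Mateo₂'s rival]₃*.
*Rohan₄*: the pronoun c-commands this R-expression → coindexation would violate Principle C on *Rohan₄*.
*Bruno₅*: the pronoun c-commands this R-expression → coindexation would violate Principle C on *Bruno₅*.

none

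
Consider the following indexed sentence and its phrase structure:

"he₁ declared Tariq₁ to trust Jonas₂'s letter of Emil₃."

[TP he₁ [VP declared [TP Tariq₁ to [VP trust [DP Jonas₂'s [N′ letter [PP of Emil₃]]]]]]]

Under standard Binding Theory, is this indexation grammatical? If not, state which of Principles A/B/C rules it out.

The two coindexed NPs are *he₁* and *Tariq₁*.
*Tariq₁* is an R-expression. Principle C requires it to be free everywhere.
*he₁* c-commands it and carries the same index.
The R-expression is bound → Principle C violation.

Principle C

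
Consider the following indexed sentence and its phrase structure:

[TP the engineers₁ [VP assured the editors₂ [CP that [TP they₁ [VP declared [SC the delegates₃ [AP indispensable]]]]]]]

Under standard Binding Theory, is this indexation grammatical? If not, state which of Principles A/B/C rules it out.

grammatical

The two coindexed NPs are *the engineers₁* and *they₁*.
*they₁* is a pronoun; nothing c-commands it within its binding domain (the embedded TP.), so Principle B holds trivially.
*the engineers₁* is an R-expression; *they₁* does not c-command it, and no other NP shares its index, so Principle C is satisfied.
All principles are respected.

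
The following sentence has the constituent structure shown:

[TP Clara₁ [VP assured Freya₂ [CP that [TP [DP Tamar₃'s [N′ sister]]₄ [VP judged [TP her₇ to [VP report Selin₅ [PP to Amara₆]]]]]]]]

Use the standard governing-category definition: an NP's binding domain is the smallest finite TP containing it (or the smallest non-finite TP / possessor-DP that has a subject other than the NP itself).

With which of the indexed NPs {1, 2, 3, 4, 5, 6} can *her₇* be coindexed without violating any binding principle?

{1, 2, 3}

*her* is a pronoun, so Principle B applies: it must be free in its binding domain.
Binding domain of *her₇*: the embedded TP, whose subject is [Tamar₃'s sister]₄.
*Clara₁* c-commands the pronoun but from outside its binding domain, and is not c-commanded by it → coindexation permitted.
*Freya₂* c-commands the pronoun but from outside its binding domain, and is not c-commanded by it → coindexation permitted.
*Tamar₃* and the pronoun do not c-command one another → neither Principle B nor Principle C is at stake; coindexation permitted.
*[Tamar₃'s sister]₄* c-commands the pronoun within its binding domain → coindexation would violate Principle B.
*Selin₅*: the pronoun c-commands this R-expression → coindexation would violate Principle C on *Selin₅*.
*Amara₆*: the pronoun c-commands this R-expression → coindexation would violate Principle C on *Amara₆*.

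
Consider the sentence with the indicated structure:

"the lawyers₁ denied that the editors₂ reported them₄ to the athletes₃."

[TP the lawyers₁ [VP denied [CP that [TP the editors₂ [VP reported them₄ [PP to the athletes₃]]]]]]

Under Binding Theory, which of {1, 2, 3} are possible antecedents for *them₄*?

{1}

*them* is a pronoun, so Principle B applies: it must be free in its binding domain.
Binding domain of *them₄*: the embedded TP, whose subject is the editors₂.
*the lawyers₁* c-commands the pronoun but from outside its binding domain, and is not c-commanded by it → coindexation permitted.
*the editors₂* c-commands the pronoun within its binding domain → coindexation would violate Principle B.
*the athletes₃*: the pronoun c-commands this R-expression → coindexation would violate Principle C on *the athletes₃*.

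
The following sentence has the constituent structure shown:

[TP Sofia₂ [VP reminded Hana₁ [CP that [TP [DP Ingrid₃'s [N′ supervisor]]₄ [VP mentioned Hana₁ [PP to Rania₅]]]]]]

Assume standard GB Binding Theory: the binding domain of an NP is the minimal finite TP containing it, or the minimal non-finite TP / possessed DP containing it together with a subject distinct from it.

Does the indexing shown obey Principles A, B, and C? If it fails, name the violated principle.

Principle C

The two coindexed NPs are *Hana₁* (the higher occurrence) and *Hana₁* (the lower occurrence).
*Hana₁* (the lower occurrence) is an R-expression. Principle C requires it to be free everywhere.
*Hana₁* (the higher occurrence) c-commands it and carries the same index.
The R-expression is bound → Principle C violation.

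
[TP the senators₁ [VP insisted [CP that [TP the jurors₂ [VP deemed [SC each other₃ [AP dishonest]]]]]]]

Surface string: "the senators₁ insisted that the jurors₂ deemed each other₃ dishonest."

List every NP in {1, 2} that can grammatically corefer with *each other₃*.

{2}

*each other* is an anaphor, so Principle A applies: it must be bound in its binding domain.
Binding domain of *each other₃*: the embedded TP, whose subject is the jurors₂.
*the senators₁* c-commands the anaphor but is outside its binding domain → cannot satisfy Principle A.
*the jurors₂* c-commands the anaphor within its binding domain → licit binder.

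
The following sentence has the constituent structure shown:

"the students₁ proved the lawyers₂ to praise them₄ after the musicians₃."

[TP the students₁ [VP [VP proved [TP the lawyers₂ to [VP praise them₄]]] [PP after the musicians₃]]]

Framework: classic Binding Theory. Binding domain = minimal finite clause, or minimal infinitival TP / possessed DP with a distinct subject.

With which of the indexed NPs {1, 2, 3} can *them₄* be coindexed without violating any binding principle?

*them* is a pronoun, so Principle B applies: it must be free in its binding domain.
Binding domain of *them₄*: the embedded TP, whose subject is the lawyers₂.
*the students₁* c-commands the pronoun but from outside its binding domain, and is not c-commanded by it → coindexation permitted.
*the lawyers₂* c-commands the pronoun within its binding domain → coindexation would violate Principle B.
*the musicians₃* and the pronoun do not c-command one another → neither Principle B nor Principle C is at stake; coindexation permitted.

{1, 3}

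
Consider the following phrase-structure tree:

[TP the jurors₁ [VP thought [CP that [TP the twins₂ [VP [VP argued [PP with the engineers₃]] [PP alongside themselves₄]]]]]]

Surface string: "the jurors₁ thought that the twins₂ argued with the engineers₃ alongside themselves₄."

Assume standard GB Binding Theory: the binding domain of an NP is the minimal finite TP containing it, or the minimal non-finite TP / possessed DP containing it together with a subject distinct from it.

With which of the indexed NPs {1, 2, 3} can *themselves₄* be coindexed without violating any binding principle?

*themselves* is an anaphor, so Principle A applies: it must be bound in its binding domain.
Binding domain of *themselves₄*: the embedded TP, whose subject is the twins₂.
*the jurors₁* c-commands the anaphor but is outside its binding domain → cannot satisfy Principle A.
*the twins₂* c-commands the anaphor within its binding domain → licit binder.
*the engineers₃* does not c-command the anaphor → cannot bind it.

{2}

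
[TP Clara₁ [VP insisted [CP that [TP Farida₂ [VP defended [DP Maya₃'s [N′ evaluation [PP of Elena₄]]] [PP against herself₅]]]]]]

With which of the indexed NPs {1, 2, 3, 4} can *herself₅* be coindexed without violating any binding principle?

{2}

*herself* is an anaphor, so Principle A applies: it must be bound in its binding domain.
Binding domain of *herself₅*: the embedded TP, whose subject is Farida₂.
*Clara₁* c-commands the anaphor but is outside its binding domain → cannot satisfy Principle A.
*Farida₂* c-commands the anaphor within its binding domain → licit binder.
*Maya₃* does not c-command the anaphor → cannot bind it.
*Elena₄* does not c-command the anaphor → cannot bind it.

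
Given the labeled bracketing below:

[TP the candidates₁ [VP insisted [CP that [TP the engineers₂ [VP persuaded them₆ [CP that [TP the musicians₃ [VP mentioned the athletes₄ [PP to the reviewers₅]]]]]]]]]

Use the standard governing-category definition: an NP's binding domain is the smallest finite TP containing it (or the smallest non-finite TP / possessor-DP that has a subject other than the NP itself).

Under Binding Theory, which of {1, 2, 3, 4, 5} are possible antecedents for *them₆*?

{1}

*them* is a pronoun, so Principle B applies: it must be free in its binding domain.
Binding domain of *them₆*: the embedded TP, whose subject is the engineers₂.
*the candidates₁* c-commands the pronoun but from outside its binding domain, and is not c-commanded by it → coindexation permitted.
*the engineers₂* c-commands the pronoun within its binding domain → coindexation would violate Principle B.
*the musicians₃*: the pronoun c-commands this R-expression → coindexation would violate Principle C on *the musicians₃*.
*the athletes₄*: the pronoun c-commands this R-expression → coindexation would violate Principle C on *the athletes₄*.
*the reviewers₅*: the pronoun c-commands this R-expression → coindexation would violate Principle C on *the reviewers₅*.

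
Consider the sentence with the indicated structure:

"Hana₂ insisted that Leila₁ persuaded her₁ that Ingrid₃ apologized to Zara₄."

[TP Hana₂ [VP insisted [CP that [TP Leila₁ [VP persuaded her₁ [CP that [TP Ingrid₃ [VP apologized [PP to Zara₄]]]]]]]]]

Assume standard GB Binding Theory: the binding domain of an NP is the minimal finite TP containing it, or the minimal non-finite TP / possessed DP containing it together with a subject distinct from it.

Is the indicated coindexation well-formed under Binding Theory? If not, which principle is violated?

Principle B

The two coindexed NPs are *Leila₁* and *her₁*.
*her₁* is a pronoun. Its binding domain is the embedded TP, whose subject is Leila₁.
*Leila₁* c-commands it within that domain and carries the same index.
The pronoun is locally bound → Principle B violation.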